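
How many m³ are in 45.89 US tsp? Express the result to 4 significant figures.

0.0002262 cubic meters

1 US tsp = 4.92892 × 10^-6 m³.
Thus 45.89 × 4.92892 × 10^-6 ≈ 0.0002262 m³.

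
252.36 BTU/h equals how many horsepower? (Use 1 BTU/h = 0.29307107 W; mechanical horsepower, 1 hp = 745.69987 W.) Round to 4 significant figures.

0.09918 horsepower

1 BTU/h = 0.000393015 horsepower.
Then 252.36 × 0.000393015 ≈ 0.09918 hp.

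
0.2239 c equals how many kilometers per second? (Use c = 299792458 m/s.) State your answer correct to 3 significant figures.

67100 kilometers per second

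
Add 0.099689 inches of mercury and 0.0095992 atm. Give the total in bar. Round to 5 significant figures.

0.013102 bar

0.099689 inHg = 0.00337586 bar and 0.0095992 atm = 0.00972639 bar.
0.00337586 + 0.00972639 ≈ 0.013102 bar.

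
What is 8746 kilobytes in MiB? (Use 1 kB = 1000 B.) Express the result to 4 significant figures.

8.341 MiB

1 kB = 0.000953674 mebibytes.
Thus 8746 × 0.000953674 ≈ 8.341 MiB.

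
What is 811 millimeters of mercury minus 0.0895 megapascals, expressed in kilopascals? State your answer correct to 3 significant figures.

18.6 kilopascals

811 mmHg = 108.124 kPa and 0.0895 MPa = 89.5000 kPa.
108.124 − 89.5000 ≈ 18.6 kPa.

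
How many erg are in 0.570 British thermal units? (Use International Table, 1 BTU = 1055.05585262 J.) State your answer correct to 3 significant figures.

1 British thermal unit = 1.05506 × 10^10 erg.
So 0.570 × 1.05506 × 10^10 ≈ 6.01 × 10^9 erg.

6.01 × 10^9 erg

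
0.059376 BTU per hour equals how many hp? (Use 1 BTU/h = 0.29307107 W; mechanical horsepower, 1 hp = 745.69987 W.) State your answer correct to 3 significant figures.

1 BTU/h = 0.000393015 horsepower.
Then 0.059376 × 0.000393015 ≈ 2.33e-5 hp.

2.33e-5 horsepower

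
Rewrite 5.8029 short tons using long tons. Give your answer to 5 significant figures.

1 short ton = 0.892857 long tons.
Then 5.8029 × 0.892857 ≈ 5.1812 long ton.

5.1812 long ton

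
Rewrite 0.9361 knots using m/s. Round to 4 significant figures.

1 kn = 0.514444 m/s.
Thus 0.9361 × 0.514444 ≈ 0.4816 m/s.

0.4816 m/s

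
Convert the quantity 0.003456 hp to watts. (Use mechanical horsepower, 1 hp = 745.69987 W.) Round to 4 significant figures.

1 hp = 745.700 watts.
So 0.003456 × 745.700 ≈ 2.577 W.

2.577 W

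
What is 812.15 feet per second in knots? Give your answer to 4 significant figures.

481.2 kn

1 ft/s = 0.592484 kn.
Thus 812.15 × 0.592484 ≈ 481.2 kn.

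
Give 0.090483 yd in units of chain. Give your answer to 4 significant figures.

1 yard = 0.0454545 chains.
So 0.090483 × 0.0454545 ≈ 0.004113 chain.

0.004113 chains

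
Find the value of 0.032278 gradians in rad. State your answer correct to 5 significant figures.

0.00050702 rad

1 gradian = 0.0157080 radians.
So 0.032278 × 0.0157080 ≈ 0.00050702 rad.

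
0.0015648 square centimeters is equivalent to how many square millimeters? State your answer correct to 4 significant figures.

0.1565 mm²

1 square centimeter = 100.000 square millimeters.
So 0.0015648 × 100.000 ≈ 0.1565 mm².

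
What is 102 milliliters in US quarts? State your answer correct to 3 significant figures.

0.108 US qt

1 mL = 0.00105669 US qt.
Thus 102 × 0.00105669 ≈ 0.108 US qt.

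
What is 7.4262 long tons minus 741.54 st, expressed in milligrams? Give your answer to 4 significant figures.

7.4262 long ton = 7.54537e+9 mg and 741.54 st = 4.70900e+9 mg.
7.54537e+9 − 4.70900e+9 ≈ 2.836e+9 mg.

2.836e+9 mg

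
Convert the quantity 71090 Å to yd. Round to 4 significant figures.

1 angstrom = 1.09361 × 10^-10 yd.
71090 × 1.09361 × 10^-10 ≈ 7.774 × 10^-6 yd.

7.774 × 10^-6 yards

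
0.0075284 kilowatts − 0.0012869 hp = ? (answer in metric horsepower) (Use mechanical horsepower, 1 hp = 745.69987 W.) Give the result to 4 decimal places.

0.0089 metric horsepower

0.0075284 kW = 0.0102358 PS and 0.0012869 hp = 0.00130475 PS.
0.0102358 − 0.00130475 ≈ 0.0089 PS.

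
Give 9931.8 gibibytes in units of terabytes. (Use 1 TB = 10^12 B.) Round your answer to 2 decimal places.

1 GiB = 0.00107374 TB.
Thus 9931.8 × 0.00107374 ≈ 10.66 TB.

10.66 terabytes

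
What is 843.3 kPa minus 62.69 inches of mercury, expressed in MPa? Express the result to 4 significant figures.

0.6310 megapascals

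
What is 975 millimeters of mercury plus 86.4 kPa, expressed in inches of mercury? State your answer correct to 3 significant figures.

63.9 inHg

975 mmHg = 38.3858 inHg and 86.4 kPa = 25.5139 inHg.
38.3858 + 25.5139 ≈ 63.9 inHg.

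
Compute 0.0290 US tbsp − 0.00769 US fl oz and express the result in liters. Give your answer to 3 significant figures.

0.000201 liters

0.0290 US tbsp = 0.000428816 L and 0.00769 US fl oz = 0.000227420 L.
0.000428816 − 0.000227420 ≈ 0.000201 L.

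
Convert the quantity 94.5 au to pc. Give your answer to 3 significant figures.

0.000458 parsecs

1 au = 4.84814e-6 parsecs.
So 94.5 × 4.84814e-6 ≈ 0.000458 pc.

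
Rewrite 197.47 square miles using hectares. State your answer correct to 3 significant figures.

51100 hectares

1 mi² = 258.999 ha.
197.47 × 258.999 ≈ 51100 ha.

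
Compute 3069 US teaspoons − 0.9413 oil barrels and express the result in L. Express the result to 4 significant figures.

-134.5 L

3069 US tsp = 15.1269 L and 0.9413 bbl = 149.655 L.
15.1269 − 149.655 ≈ -134.5 L.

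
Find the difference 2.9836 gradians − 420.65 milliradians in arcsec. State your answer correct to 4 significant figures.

2.9836 grad = 9666.86 arcsec and 420.65 mrad = 86765.3 arcsec.
9666.86 − 86765.3 ≈ -77100 arcsec.

-77100 arcsec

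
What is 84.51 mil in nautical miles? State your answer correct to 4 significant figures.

1 mil = 1.37149e-8 nautical miles.
Then 84.51 × 1.37149e-8 ≈ 1.159e-6 nmi.

1.159e-6 nautical miles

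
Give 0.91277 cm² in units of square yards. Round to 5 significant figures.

0.00010917 square yards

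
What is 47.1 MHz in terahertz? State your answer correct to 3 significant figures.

4.71e-5 THz

1 megahertz = 1.00000e-6 terahertz.
Thus 47.1 × 1.00000e-6 ≈ 4.71e-5 THz.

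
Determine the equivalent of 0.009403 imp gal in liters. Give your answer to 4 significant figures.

0.04275 L

1 imp gal = 4.54609 L.
So 0.009403 × 4.54609 ≈ 0.04275 L.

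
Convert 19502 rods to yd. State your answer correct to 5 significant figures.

107260 yd

1 rod = 5.50000 yards.
19502 × 5.50000 ≈ 107260 yd.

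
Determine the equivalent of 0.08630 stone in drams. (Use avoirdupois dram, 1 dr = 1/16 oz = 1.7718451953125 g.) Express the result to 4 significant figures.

309.3 drams

1 stone = 3584.00 dr.
Thus 0.08630 × 3584.00 ≈ 309.3 dr.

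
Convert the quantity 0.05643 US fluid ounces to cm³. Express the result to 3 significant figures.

1 US fluid ounce = 29.5735 cubic centimeters.
0.05643 × 29.5735 ≈ 1.67 cm³.

1.67 cm³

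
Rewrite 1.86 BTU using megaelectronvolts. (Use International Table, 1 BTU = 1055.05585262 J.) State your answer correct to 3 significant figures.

1 BTU = 6.58514 × 10^15 megaelectronvolts.
Then 1.86 × 6.58514 × 10^15 ≈ 1.22 × 10^16 MeV.

1.22 × 10^16 MeV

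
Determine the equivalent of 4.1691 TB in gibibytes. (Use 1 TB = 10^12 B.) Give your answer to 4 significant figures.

3883 gibibytes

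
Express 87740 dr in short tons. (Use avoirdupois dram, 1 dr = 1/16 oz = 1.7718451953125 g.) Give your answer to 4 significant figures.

1 dr = 1.953125 × 10^-6 short tons.
Then 87740 × 1.953125 × 10^-6 ≈ 0.1714 short ton.

0.1714 short tons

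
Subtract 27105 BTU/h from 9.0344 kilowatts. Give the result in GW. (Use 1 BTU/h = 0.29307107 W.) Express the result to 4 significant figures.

1.091 × 10^-6 gigawatts

9.0344 kW = 9.03440 × 10^-6 GW and 27105 BTU/h = 7.94369 × 10^-6 GW.
9.03440 × 10^-6 − 7.94369 × 10^-6 ≈ 1.091 × 10^-6 GW.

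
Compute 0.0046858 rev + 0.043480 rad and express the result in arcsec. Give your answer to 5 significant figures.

15041 arcseconds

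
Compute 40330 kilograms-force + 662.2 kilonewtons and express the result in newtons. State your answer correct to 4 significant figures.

1.058 × 10^6 N

40330 kgf = 395502 N and 662.2 kN = 662200 N.
395502 + 662200 ≈ 1.058 × 10^6 N.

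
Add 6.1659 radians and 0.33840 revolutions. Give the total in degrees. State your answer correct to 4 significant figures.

6.1659 rad = 353.280 ° and 0.33840 rev = 121.824 °.
353.280 + 121.824 ≈ 475.1 °.

475.1 degrees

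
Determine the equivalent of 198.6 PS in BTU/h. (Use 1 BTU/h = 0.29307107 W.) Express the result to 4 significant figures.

498400 BTU per hour

1 metric horsepower = 2509.63 BTU/h.
Thus 198.6 × 2509.63 ≈ 498400 BTU/h.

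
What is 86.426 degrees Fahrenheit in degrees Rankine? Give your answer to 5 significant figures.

°R = °F + 459.67.
Applying the formula gives 546.10 °R.

546.10 degrees Rankine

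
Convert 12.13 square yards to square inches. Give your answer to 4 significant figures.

1 square yard = 1296.00 in².
Thus 12.13 × 1296.00 ≈ 15720 in².

15720 in²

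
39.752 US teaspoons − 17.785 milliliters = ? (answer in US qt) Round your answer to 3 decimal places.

0.188 US qt

39.752 US tsp = 0.207042 US qt and 17.785 mL = 0.0187932 US qt.
0.207042 − 0.0187932 ≈ 0.188 US qt.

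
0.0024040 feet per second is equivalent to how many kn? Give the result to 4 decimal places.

0.0014 kn

1 foot per second = 0.592484 kn.
Thus 0.0024040 × 0.592484 ≈ 0.0014 kn.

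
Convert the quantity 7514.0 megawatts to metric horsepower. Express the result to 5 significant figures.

1.0216e+7 PS

1 megawatt = 1359.62 metric horsepower.
7514.0 × 1359.62 ≈ 1.0216e+7 PS.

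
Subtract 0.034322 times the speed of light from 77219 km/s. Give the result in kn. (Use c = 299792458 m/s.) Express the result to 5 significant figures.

77219 km/s = 1.50102 × 10^8 kn and 0.034322 c = 2.00011 × 10^7 kn.
1.50102 × 10^8 − 2.00011 × 10^7 ≈ 1.3010 × 10^8 kn.

1.3010 × 10^8 knots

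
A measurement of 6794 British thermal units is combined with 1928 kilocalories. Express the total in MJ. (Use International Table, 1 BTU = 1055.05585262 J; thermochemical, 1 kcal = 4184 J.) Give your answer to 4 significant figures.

6794 BTU = 7.16805 MJ and 1928 kcal = 8.06675 MJ.
7.16805 + 8.06675 ≈ 15.23 MJ.

15.23 MJ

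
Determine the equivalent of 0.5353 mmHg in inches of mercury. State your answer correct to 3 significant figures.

1 mmHg = 0.0393701 inHg.
Thus 0.5353 × 0.0393701 ≈ 0.0211 inHg.

0.0211 inches of mercury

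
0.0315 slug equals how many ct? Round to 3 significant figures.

1 slug = 72969.5 carats.
0.0315 × 72969.5 ≈ 2300 ct.

2300 ct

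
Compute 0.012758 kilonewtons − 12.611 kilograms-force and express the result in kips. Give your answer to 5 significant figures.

0.012758 kN = 0.00286811 kip and 12.611 kgf = 0.0278025 kip.
0.00286811 − 0.0278025 ≈ -0.024934 kip.

-0.024934 kips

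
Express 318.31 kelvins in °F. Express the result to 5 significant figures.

K = (°F + 459.67) × 5/9.
Applying the formula gives 113.29 °F.

113.29 °F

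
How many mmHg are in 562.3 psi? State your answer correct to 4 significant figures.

29080 millimeters of mercury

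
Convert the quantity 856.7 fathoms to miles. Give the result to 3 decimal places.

1 fathom = 0.00113636 miles.
So 856.7 × 0.00113636 ≈ 0.974 mi.

0.974 miles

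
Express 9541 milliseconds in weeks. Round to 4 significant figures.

1.578 × 10^-5 wk

1 millisecond = 1.65344 × 10^-9 weeks.
Thus 9541 × 1.65344 × 10^-9 ≈ 1.578 × 10^-5 wk.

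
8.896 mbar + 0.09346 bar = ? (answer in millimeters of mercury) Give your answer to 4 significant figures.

76.77 mmHg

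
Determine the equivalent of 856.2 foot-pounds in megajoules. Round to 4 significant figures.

1 ft·lbf = 1.35582e-6 MJ.
So 856.2 × 1.35582e-6 ≈ 0.001161 MJ.

0.001161 MJ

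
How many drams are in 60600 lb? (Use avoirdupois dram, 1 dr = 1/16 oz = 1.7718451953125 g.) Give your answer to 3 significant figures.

1.55e+7 dr

1 lb = 256.000 drams.
So 60600 × 256.000 ≈ 1.55e+7 dr.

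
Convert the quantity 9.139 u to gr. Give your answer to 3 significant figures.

2.34e-22 grains

1 u = 2.56260e-23 grains.
Thus 9.139 × 2.56260e-23 ≈ 2.34e-22 gr.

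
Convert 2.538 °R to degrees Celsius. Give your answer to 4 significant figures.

-271.7 degrees Celsius

°R = (°C + 273.15) × 9/5.
Applying the formula gives -271.7 °C.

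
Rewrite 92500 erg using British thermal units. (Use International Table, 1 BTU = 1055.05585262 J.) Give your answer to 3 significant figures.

8.77e-6 British thermal units

1 erg = 9.47817e-11 British thermal units.
Thus 92500 × 9.47817e-11 ≈ 8.77e-6 BTU.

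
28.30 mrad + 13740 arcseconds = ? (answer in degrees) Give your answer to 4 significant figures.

5.438 °

28.30 mrad = 1.62147 ° and 13740 arcsec = 3.81667 °.
1.62147 + 3.81667 ≈ 5.438 °.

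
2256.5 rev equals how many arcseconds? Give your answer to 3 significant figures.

1 rev = 1.29600e+6 arcsec.
Then 2256.5 × 1.29600e+6 ≈ 2.92e+9 arcsec.

2.92e+9 arcsec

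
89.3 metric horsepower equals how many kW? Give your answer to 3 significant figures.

1 metric horsepower = 0.735499 kilowatts.
Thus 89.3 × 0.735499 ≈ 65.7 kW.

65.7 kW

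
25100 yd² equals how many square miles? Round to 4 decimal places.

1 square yard = 3.22831 × 10^-7 square miles.
25100 × 3.22831 × 10^-7 ≈ 0.0081 mi².

0.0081 square miles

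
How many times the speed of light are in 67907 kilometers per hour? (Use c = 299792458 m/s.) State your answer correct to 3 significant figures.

6.29 × 10^-5 times the speed of light

1 kilometer per hour = 9.26567 × 10^-10 c.
Then 67907 × 9.26567 × 10^-10 ≈ 6.29 × 10^-5 c.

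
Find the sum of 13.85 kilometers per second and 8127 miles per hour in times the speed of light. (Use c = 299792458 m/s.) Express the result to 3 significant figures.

13.85 km/s = 4.61986 × 10^-5 c and 8127 mph = 1.21187 × 10^-5 c.
4.61986 × 10^-5 + 1.21187 × 10^-5 ≈ 5.83 × 10^-5 c.

5.83 × 10^-5 c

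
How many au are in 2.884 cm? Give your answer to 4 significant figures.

1.928e-13 au

1 centimeter = 6.68459e-14 astronomical units.
Thus 2.884 × 6.68459e-14 ≈ 1.928e-13 au.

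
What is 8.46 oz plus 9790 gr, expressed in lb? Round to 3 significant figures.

8.46 oz = 0.528750 lb and 9790 gr = 1.39857 lb.
0.528750 + 1.39857 ≈ 1.93 lb.

1.93 lb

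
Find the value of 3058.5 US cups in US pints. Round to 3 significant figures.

1530 US pt

1 US cup = 0.500000 US pints.
Then 3058.5 × 0.500000 ≈ 1530 US pt.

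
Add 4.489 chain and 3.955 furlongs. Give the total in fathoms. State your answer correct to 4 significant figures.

4.489 chain = 49.3790 fathom and 3.955 furlong = 435.050 fathom.
49.3790 + 435.050 ≈ 484.4 fathom.

484.4 fathom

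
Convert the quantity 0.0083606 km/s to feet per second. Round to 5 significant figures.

1 kilometer per second = 3280.84 ft/s.
Then 0.0083606 × 3280.84 ≈ 27.430 ft/s.

27.430 feet per second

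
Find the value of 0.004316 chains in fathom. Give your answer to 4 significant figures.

1 chain = 11.0000 fathoms.
So 0.004316 × 11.0000 ≈ 0.04748 fathom.

0.04748 fathom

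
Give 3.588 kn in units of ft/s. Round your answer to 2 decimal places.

6.06 ft/s

1 knot = 1.68781 feet per second.
Then 3.588 × 1.68781 ≈ 6.06 ft/s.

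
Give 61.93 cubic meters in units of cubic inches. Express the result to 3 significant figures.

3.78 × 10^6 in³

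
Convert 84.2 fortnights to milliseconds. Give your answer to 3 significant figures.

1.02 × 10^11 ms

1 fortnight = 1.20960 × 10^9 ms.
So 84.2 × 1.20960 × 10^9 ≈ 1.02 × 10^11 ms.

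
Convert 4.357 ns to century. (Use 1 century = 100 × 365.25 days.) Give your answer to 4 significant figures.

1 ns = 3.16881 × 10^-19 century.
So 4.357 × 3.16881 × 10^-19 ≈ 1.381 × 10^-18 century.

1.381 × 10^-18 century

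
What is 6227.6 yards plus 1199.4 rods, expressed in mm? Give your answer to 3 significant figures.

1.17 × 10^7 mm

6227.6 yd = 5.69452 × 10^6 mm and 1199.4 rod = 6.03202 × 10^6 mm.
5.69452 × 10^6 + 6.03202 × 10^6 ≈ 1.17 × 10^7 mm.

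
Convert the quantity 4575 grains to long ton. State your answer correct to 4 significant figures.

0.0002918 long tons

1 gr = 6.37755 × 10^-8 long tons.
Thus 4575 × 6.37755 × 10^-8 ≈ 0.0002918 long ton.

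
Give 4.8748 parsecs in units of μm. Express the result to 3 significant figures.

1 parsec = 3.08568 × 10^22 μm.
Thus 4.8748 × 3.08568 × 10^22 ≈ 1.50 × 10^23 μm.

1.50 × 10^23 μm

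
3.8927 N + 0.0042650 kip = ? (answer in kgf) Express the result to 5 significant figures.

2.3315 kilograms-force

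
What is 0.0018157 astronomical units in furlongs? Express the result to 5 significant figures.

1.3502e+6 furlongs

1 astronomical unit = 7.43646e+8 furlong.
Thus 0.0018157 × 7.43646e+8 ≈ 1.3502e+6 furlong.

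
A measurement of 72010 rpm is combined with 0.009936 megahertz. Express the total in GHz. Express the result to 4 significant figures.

72010 rpm = 1.20017 × 10^-6 GHz and 0.009936 MHz = 9.93600 × 10^-6 GHz.
1.20017 × 10^-6 + 9.93600 × 10^-6 ≈ 1.114 × 10^-5 GHz.

1.114 × 10^-5 GHz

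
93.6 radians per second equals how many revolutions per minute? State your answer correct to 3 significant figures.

1 rad/s = 9.54930 rpm.
93.6 × 9.54930 ≈ 894 rpm.

894 rpm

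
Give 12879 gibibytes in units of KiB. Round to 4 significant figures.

1.350 × 10^10 kibibytes

1 GiB = 1.04858 × 10^6 KiB.
So 12879 × 1.04858 × 10^6 ≈ 1.350 × 10^10 KiB.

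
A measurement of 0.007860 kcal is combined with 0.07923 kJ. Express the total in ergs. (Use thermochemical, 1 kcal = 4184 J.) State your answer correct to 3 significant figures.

0.007860 kcal = 3.28862 × 10^8 erg and 0.07923 kJ = 7.92300 × 10^8 erg.
3.28862 × 10^8 + 7.92300 × 10^8 ≈ 1.12 × 10^9 erg.

1.12 × 10^9 erg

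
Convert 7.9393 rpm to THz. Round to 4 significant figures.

1.323e-13 terahertz

1 rpm = 1.66667e-14 THz.
7.9393 × 1.66667e-14 ≈ 1.323e-13 THz.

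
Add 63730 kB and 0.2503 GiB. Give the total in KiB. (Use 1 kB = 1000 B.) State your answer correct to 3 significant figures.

63730 kB = 62236.3 KiB and 0.2503 GiB = 262459 KiB.
62236.3 + 262459 ≈ 325000 KiB.

325000 KiB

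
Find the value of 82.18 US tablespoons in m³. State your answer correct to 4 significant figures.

0.001215 cubic meters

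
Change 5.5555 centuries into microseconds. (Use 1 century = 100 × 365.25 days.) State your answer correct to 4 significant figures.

1.753e+16 μs

1 century = 3.15576e+15 μs.
So 5.5555 × 3.15576e+15 ≈ 1.753e+16 μs.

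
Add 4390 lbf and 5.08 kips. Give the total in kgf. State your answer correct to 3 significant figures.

4300 kilograms-force

4390 lbf = 1991.27 kgf and 5.08 kip = 2304.25 kgf.
1991.27 + 2304.25 ≈ 4300 kgf.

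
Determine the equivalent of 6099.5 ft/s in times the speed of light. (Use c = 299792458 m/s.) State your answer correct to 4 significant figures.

6.201e-6 c

1 foot per second = 1.01670e-9 c.
Thus 6099.5 × 1.01670e-9 ≈ 6.201e-6 c.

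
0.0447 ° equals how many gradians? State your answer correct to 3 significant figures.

0.0497 grad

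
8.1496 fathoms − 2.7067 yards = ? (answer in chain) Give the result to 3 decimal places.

0.618 chain

8.1496 fathom = 0.740873 chain and 2.7067 yd = 0.123032 chain.
0.740873 − 0.123032 ≈ 0.618 chain.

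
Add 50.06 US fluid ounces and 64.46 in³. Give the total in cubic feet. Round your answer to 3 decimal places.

0.090 ft³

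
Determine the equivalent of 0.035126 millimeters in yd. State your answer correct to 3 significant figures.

1 millimeter = 0.00109361 yd.
0.035126 × 0.00109361 ≈ 3.84 × 10^-5 yd.

3.84 × 10^-5 yards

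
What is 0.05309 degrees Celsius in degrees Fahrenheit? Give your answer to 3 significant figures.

°F = °C × 9/5 + 32.
Applying the formula gives 32.1 °F.

32.1 degrees Fahrenheit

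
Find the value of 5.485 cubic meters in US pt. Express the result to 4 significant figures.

1 m³ = 2113.38 US pints.
Then 5.485 × 2113.38 ≈ 11590 US pt.

11590 US pt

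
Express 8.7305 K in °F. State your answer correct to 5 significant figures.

-443.96 degrees Fahrenheit

K = (°F + 459.67) × 5/9.
Applying the formula gives -443.96 °F.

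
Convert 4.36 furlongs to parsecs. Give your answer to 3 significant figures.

2.84 × 10^-14 pc

1 furlong = 6.51941 × 10^-15 parsecs.
Then 4.36 × 6.51941 × 10^-15 ≈ 2.84 × 10^-14 pc.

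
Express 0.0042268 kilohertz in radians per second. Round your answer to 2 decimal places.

1 kilohertz = 6283.19 radians per second.
So 0.0042268 × 6283.19 ≈ 26.56 rad/s.

26.56 radians per second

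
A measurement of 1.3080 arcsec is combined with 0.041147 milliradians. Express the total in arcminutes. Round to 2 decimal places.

1.3080 arcsec = 0.0218000 arcmin and 0.041147 mrad = 0.141453 arcmin.
0.0218000 + 0.141453 ≈ 0.16 arcmin.

0.16 arcmin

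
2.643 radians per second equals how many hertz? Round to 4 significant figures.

0.4206 hertz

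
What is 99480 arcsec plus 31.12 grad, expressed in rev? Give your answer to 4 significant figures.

0.1546 revolutions

99480 arcsec = 0.0767593 rev and 31.12 grad = 0.0778000 rev.
0.0767593 + 0.0778000 ≈ 0.1546 rev.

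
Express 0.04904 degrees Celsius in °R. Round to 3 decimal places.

°R = (°C + 273.15) × 9/5.
Applying the formula gives 491.758 °R.

491.758 degrees Rankine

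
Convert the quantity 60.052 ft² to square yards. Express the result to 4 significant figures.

6.672 square yards

1 ft² = 0.111111 yd².
60.052 × 0.111111 ≈ 6.672 yd².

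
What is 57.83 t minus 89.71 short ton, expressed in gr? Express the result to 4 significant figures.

57.83 t = 8.92453 × 10^8 gr and 89.71 short ton = 1.25594 × 10^9 gr.
8.92453 × 10^8 − 1.25594 × 10^9 ≈ -3.635 × 10^8 gr.

-3.635 × 10^8 grains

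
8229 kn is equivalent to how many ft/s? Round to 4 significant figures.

13890 ft/s

1 kn = 1.68781 ft/s.
8229 × 1.68781 ≈ 13890 ft/s.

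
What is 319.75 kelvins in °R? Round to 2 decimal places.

°R = K × 9/5.
Applying the formula gives 575.55 °R.

575.55 °R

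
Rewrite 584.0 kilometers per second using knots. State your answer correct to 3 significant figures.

1.14e+6 kn

1 km/s = 1943.84 kn.
584.0 × 1943.84 ≈ 1.14e+6 kn.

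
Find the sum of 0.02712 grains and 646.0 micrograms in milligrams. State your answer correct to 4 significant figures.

2.403 milligrams

0.02712 gr = 1.75735 mg and 646.0 μg = 0.646000 mg.
1.75735 + 0.646000 ≈ 2.403 mg.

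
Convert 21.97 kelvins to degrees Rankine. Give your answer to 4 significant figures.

39.55 degrees Rankine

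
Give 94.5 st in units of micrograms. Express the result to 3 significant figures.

6.00 × 10^11 μg

1 stone = 6.35029 × 10^9 μg.
Then 94.5 × 6.35029 × 10^9 ≈ 6.00 × 10^11 μg.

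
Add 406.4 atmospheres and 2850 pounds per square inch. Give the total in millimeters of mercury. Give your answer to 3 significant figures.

406.4 atm = 308864 mmHg and 2850 psi = 147388 mmHg.
308864 + 147388 ≈ 456000 mmHg.

456000 mmHg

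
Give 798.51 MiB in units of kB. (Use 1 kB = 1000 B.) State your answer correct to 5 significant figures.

1 MiB = 1048.58 kilobytes.
Then 798.51 × 1048.58 ≈ 837300 kB.

837300 kilobytes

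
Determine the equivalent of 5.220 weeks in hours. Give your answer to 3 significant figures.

877 hours

1 week = 168.000 hours.
Then 5.220 × 168.000 ≈ 877 h.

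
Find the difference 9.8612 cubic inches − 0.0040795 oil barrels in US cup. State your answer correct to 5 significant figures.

-2.0584 US cup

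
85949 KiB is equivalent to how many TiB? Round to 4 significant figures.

8.005e-5 TiB

1 KiB = 9.31323e-10 TiB.
Thus 85949 × 9.31323e-10 ≈ 8.005e-5 TiB.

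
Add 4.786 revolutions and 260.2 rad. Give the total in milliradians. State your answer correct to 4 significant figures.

290300 mrad

4.786 rev = 30071.3 mrad and 260.2 rad = 260200 mrad.
30071.3 + 260200 ≈ 290300 mrad.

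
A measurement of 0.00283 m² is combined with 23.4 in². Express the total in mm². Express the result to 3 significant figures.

17900 square millimeters

0.00283 m² = 2830.00 mm² and 23.4 in² = 15096.7 mm².
2830.00 + 15096.7 ≈ 17900 mm².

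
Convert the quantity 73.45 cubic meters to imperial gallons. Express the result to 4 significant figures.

1 cubic meter = 219.969 imperial gallons.
Thus 73.45 × 219.969 ≈ 16160 imp gal.

16160 imp gal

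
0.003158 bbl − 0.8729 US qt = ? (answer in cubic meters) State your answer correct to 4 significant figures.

-0.0003240 cubic meters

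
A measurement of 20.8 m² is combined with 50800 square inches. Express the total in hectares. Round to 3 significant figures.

0.00536 hectares

20.8 m² = 0.00208000 ha and 50800 in² = 0.00327741 ha.
0.00208000 + 0.00327741 ≈ 0.00536 ha.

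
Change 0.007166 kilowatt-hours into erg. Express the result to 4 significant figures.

2.580e+11 erg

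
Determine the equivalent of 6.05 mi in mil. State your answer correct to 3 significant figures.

1 mile = 6.33600e+7 mil.
Then 6.05 × 6.33600e+7 ≈ 3.83e+8 mil.

3.83e+8 mil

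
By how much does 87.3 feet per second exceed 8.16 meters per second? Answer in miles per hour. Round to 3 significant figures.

41.3 mph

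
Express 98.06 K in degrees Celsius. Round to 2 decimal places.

K = °C + 273.15.
Applying the formula gives -175.09 °C.

-175.09 degrees Celsius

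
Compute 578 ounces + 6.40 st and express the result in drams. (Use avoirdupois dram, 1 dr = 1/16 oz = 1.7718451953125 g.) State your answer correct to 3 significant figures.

578 oz = 9248.00 dr and 6.40 st = 22937.6 dr.
9248.00 + 22937.6 ≈ 32200 dr.

32200 drams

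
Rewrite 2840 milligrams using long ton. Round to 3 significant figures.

2.80 × 10^-6 long ton

1 mg = 9.84207 × 10^-10 long ton.
Thus 2840 × 9.84207 × 10^-10 ≈ 2.80 × 10^-6 long ton.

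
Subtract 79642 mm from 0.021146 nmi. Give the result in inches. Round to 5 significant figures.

-1593.7 inches

0.021146 nmi = 1541.83 in and 79642 mm = 3135.51 in.
1541.83 − 3135.51 ≈ -1593.7 in.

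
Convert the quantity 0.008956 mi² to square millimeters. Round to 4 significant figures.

2.320 × 10^10 mm²

1 square mile = 2.58999 × 10^12 square millimeters.
Thus 0.008956 × 2.58999 × 10^12 ≈ 2.320 × 10^10 mm².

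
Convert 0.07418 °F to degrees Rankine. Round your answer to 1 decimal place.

°R = °F + 459.67.
Applying the formula gives 459.7 °R.

459.7 °R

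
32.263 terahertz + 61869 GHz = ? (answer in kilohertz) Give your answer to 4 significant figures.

32.263 THz = 3.22630 × 10^10 kHz and 61869 GHz = 6.18690 × 10^10 kHz.
3.22630 × 10^10 + 6.18690 × 10^10 ≈ 9.413 × 10^10 kHz.

9.413 × 10^10 kilohertz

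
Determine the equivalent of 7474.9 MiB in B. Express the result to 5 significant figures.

7.8380 × 10^9 B

1 mebibyte = 1.04858 × 10^6 B.
7474.9 × 1.04858 × 10^6 ≈ 7.8380 × 10^9 B.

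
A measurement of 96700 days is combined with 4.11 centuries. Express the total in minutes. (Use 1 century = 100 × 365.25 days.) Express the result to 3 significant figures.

96700 d = 1.39248e+8 min and 4.11 century = 2.16170e+8 min.
1.39248e+8 + 2.16170e+8 ≈ 3.55e+8 min.

3.55e+8 min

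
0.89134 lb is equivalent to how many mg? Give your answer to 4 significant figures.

404300 milligrams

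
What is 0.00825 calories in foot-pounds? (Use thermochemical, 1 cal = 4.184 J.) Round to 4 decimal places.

0.0255 foot-pounds

1 calorie = 3.08596 ft·lbf.
So 0.00825 × 3.08596 ≈ 0.0255 ft·lbf.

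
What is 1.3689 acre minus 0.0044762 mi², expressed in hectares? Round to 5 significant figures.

1.3689 acre = 0.553974 ha and 0.0044762 mi² = 1.15933 ha.
0.553974 − 1.15933 ≈ -0.60536 ha.

-0.60536 hectares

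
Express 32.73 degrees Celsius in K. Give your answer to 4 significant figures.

305.9 K

K = °C + 273.15.
Applying the formula gives 305.9 K.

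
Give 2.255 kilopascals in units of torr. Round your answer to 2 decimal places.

1 kPa = 7.50062 torr.
2.255 × 7.50062 ≈ 16.91 torr.

16.91 torr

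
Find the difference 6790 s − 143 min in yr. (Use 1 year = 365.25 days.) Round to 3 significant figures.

6790 s = 0.000215162 yr and 143 min = 0.000271884 yr.
0.000215162 − 0.000271884 ≈ -5.67 × 10^-5 yr.

-5.67 × 10^-5 years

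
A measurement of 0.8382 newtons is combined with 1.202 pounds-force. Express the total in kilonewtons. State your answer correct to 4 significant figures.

0.8382 N = 0.000838200 kN and 1.202 lbf = 0.00534676 kN.
0.000838200 + 0.00534676 ≈ 0.006185 kN.

0.006185 kN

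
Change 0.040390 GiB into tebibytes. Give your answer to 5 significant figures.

3.9443e-5 TiB

1 GiB = 0.0009765625 tebibytes.
So 0.040390 × 0.0009765625 ≈ 3.9443e-5 TiB.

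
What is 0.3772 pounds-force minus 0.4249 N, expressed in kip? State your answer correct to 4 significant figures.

0.0002817 kips

0.3772 lbf = 0.000377200 kip and 0.4249 N = 9.55213e-5 kip.
0.000377200 − 9.55213e-5 ≈ 0.0002817 kip.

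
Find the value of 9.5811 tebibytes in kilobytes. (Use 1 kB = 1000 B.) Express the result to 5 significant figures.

1 tebibyte = 1.09951e+9 kilobytes.
9.5811 × 1.09951e+9 ≈ 1.0535e+10 kB.

1.0535e+10 kB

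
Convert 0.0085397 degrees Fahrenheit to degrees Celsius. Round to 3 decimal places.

°C = (°F − 32) × 5/9.
Applying the formula gives -17.773 °C.

-17.773 °C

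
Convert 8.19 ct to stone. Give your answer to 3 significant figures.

0.000258 stone

1 carat = 3.14946 × 10^-5 st.
So 8.19 × 3.14946 × 10^-5 ≈ 0.000258 st.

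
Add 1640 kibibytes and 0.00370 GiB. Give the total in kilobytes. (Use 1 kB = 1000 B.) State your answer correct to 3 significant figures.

5650 kilobytes

1640 KiB = 1679.36 kB and 0.00370 GiB = 3972.84 kB.
1679.36 + 3972.84 ≈ 5650 kB.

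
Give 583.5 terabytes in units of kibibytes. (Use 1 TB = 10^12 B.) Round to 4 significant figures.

5.698e+11 kibibytes

1 TB = 9.765625e+8 KiB.
Then 583.5 × 9.765625e+8 ≈ 5.698e+11 KiB.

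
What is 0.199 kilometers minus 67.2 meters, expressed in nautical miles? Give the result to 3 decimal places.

0.071 nmi

0.199 km = 0.107451 nmi and 67.2 m = 0.0362851 nmi.
0.107451 − 0.0362851 ≈ 0.071 nmi.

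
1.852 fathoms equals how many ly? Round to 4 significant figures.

3.580 × 10^-16 light-years

1 fathom = 1.93304 × 10^-16 light-years.
Thus 1.852 × 1.93304 × 10^-16 ≈ 3.580 × 10^-16 ly.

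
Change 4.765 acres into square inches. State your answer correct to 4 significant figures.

2.989 × 10^7 square inches

1 acre = 6.27264 × 10^6 square inches.
So 4.765 × 6.27264 × 10^6 ≈ 2.989 × 10^7 in².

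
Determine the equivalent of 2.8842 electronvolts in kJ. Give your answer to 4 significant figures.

4.621 × 10^-22 kJ

1 electronvolt = 1.60218 × 10^-22 kJ.
2.8842 × 1.60218 × 10^-22 ≈ 4.621 × 10^-22 kJ.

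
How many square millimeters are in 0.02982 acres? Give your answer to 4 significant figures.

1 acre = 4.04686e+9 square millimeters.
Thus 0.02982 × 4.04686e+9 ≈ 1.207e+8 mm².

1.207e+8 square millimeters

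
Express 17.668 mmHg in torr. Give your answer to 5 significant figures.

17.668 torr

1 millimeter of mercury = 1.00000 torr.
Then 17.668 × 1.00000 ≈ 17.668 torr.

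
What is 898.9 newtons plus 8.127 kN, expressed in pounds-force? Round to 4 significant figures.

2029 lbf

898.9 N = 202.081 lbf and 8.127 kN = 1827.02 lbf.
202.081 + 1827.02 ≈ 2029 lbf.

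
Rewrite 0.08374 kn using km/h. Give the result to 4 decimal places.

1 kn = 1.85200 kilometers per hour.
0.08374 × 1.85200 ≈ 0.1551 km/h.

0.1551 km/h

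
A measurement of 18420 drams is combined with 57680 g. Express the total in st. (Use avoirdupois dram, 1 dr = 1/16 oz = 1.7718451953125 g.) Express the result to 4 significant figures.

18420 dr = 5.13951 st and 57680 g = 9.08305 st.
5.13951 + 9.08305 ≈ 14.22 st.

14.22 stone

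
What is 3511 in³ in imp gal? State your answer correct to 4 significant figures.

1 in³ = 0.00360465 imperial gallons.
3511 × 0.00360465 ≈ 12.66 imp gal.

12.66 imperial gallons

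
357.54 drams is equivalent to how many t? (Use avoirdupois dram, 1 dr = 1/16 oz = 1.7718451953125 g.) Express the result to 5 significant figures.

0.00063351 t

1 dram = 1.77185 × 10^-6 t.
Thus 357.54 × 1.77185 × 10^-6 ≈ 0.00063351 t.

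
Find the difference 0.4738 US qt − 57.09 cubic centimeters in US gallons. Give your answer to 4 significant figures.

0.1034 US gallons

0.4738 US qt = 0.118450 US gal and 57.09 cm³ = 0.0150816 US gal.
0.118450 − 0.0150816 ≈ 0.1034 US gal.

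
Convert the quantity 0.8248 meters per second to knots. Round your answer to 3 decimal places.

1 m/s = 1.94384 knots.
So 0.8248 × 1.94384 ≈ 1.603 kn.

1.603 knots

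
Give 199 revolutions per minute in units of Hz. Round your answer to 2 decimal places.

3.32 Hz

1 revolution per minute = 0.0166667 Hz.
199 × 0.0166667 ≈ 3.32 Hz.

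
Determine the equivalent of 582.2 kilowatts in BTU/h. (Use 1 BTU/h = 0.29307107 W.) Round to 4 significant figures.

1.987e+6 BTU/h

1 kilowatt = 3412.14 BTU per hour.
Thus 582.2 × 3412.14 ≈ 1.987e+6 BTU/h.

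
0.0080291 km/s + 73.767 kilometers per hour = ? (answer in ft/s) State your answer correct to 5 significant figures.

0.0080291 km/s = 26.3422 ft/s and 73.767 km/h = 67.2271 ft/s.
26.3422 + 67.2271 ≈ 93.569 ft/s.

93.569 ft/s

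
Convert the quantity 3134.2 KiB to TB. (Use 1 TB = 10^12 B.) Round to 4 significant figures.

3.209 × 10^-6 terabytes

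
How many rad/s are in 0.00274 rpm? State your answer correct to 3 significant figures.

0.000287 radians per second

1 revolution per minute = 0.104720 radians per second.
Then 0.00274 × 0.104720 ≈ 0.000287 rad/s.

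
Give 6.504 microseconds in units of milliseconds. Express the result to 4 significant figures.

0.006504 ms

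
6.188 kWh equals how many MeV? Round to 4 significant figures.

1 kWh = 2.24694 × 10^19 MeV.
6.188 × 2.24694 × 10^19 ≈ 1.390 × 10^20 MeV.

1.390 × 10^20 megaelectronvolts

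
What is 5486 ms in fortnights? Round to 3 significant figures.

4.54 × 10^-6 fortnights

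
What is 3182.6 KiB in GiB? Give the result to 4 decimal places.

0.0030 GiB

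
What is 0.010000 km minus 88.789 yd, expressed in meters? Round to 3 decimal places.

-71.189 meters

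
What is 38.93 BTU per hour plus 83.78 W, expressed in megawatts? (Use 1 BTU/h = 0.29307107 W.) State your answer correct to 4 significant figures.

38.93 BTU/h = 1.14093e-5 MW and 83.78 W = 8.37800e-5 MW.
1.14093e-5 + 8.37800e-5 ≈ 9.519e-5 MW.

9.519e-5 MW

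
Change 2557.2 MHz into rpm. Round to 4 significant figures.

1.534 × 10^11 rpm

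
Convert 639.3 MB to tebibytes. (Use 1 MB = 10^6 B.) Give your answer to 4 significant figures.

0.0005814 TiB

1 MB = 9.09495e-7 tebibytes.
Then 639.3 × 9.09495e-7 ≈ 0.0005814 TiB.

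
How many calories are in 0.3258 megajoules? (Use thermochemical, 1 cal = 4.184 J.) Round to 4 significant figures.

77870 cal

1 MJ = 239006 cal.
Thus 0.3258 × 239006 ≈ 77870 cal.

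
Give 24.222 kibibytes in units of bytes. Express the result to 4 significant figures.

24800 bytes

1 kibibyte = 1024.00 bytes.
Thus 24.222 × 1024.00 ≈ 24800 B.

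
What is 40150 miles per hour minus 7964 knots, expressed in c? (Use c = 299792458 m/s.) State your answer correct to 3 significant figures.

4.62e-5 times the speed of light

40150 mph = 5.98703e-5 c and 7964 kn = 1.36662e-5 c.
5.98703e-5 − 1.36662e-5 ≈ 4.62e-5 c.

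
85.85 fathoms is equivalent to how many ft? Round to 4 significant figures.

1 fathom = 6.00000 ft.
85.85 × 6.00000 ≈ 515.1 ft.

515.1 feet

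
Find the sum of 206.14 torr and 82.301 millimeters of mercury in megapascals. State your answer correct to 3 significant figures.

0.0385 MPa

206.14 torr = 0.0274831 MPa and 82.301 mmHg = 0.0109726 MPa.
0.0274831 + 0.0109726 ≈ 0.0385 MPa.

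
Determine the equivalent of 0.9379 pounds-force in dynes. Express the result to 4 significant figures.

1 lbf = 444822 dyn.
So 0.9379 × 444822 ≈ 417200 dyn.

417200 dyn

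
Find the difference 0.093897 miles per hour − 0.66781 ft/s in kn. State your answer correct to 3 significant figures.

0.093897 mph = 0.0815943 kn and 0.66781 ft/s = 0.395667 kn.
0.0815943 − 0.395667 ≈ -0.314 kn.

-0.314 knots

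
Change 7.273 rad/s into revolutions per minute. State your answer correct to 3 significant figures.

69.5 revolutions per minute

1 rad/s = 9.54930 revolutions per minute.
So 7.273 × 9.54930 ≈ 69.5 rpm.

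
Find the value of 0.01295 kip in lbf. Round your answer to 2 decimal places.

1 kip = 1000.00 pounds-force.
Then 0.01295 × 1000.00 ≈ 12.95 lbf.

12.95 lbf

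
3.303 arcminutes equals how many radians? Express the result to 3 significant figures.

0.000961 radians

1 arcmin = 0.000290888 rad.
Thus 3.303 × 0.000290888 ≈ 0.000961 rad.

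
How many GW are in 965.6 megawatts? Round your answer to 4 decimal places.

0.9656 GW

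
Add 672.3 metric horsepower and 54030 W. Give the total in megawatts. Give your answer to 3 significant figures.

0.549 MW

672.3 PS = 0.494476 MW and 54030 W = 0.0540300 MW.
0.494476 + 0.0540300 ≈ 0.549 MW.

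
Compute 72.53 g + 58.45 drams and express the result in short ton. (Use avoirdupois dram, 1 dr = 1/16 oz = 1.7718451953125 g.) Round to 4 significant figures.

0.0001941 short ton

72.53 g = 7.99506 × 10^-5 short ton and 58.45 dr = 0.000114160 short ton.
7.99506 × 10^-5 + 0.000114160 ≈ 0.0001941 short ton.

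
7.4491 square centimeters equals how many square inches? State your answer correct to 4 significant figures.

1 square centimeter = 0.155000 square inches.
7.4491 × 0.155000 ≈ 1.155 in².

1.155 square inches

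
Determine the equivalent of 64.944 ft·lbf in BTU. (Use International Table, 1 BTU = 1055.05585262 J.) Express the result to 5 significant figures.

0.083457 British thermal units

1 foot-pound = 0.001285067 BTU.
Then 64.944 × 0.001285067 ≈ 0.083457 BTU.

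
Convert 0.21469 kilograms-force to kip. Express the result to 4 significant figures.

0.0004733 kips

1 kgf = 0.00220462 kips.
Then 0.21469 × 0.00220462 ≈ 0.0004733 kip.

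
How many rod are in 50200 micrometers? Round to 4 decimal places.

0.0100 rods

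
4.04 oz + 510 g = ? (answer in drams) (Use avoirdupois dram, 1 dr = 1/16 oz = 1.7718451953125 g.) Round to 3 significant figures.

4.04 oz = 64.6400 dr and 510 g = 287.836 dr.
64.6400 + 287.836 ≈ 352 dr.

352 dr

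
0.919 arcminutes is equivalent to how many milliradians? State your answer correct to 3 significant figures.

1 arcmin = 0.290888 mrad.
Then 0.919 × 0.290888 ≈ 0.267 mrad.

0.267 milliradians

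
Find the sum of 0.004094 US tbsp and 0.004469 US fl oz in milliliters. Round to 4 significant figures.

0.1927 milliliters

0.004094 US tbsp = 0.0605370 mL and 0.004469 US fl oz = 0.132164 mL.
0.0605370 + 0.132164 ≈ 0.1927 mL.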